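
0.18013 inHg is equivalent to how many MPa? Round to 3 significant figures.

0.000610 megapascals

1 inch of mercury = 0.00338639 MPa.
0.18013 × 0.00338639 ≈ 0.000610 MPa.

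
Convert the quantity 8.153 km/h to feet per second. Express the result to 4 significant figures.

7.430 feet per second

1 kilometer per hour = 0.911344 feet per second.
So 8.153 × 0.911344 ≈ 7.430 ft/s.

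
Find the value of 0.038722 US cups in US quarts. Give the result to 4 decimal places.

1 US cup = 0.250000 US quarts.
0.038722 × 0.250000 ≈ 0.0097 US qt.

0.0097 US quarts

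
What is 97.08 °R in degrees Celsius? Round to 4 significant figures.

-219.2 °C

°R = (°C + 273.15) × 9/5.
Applying the formula gives -219.2 °C.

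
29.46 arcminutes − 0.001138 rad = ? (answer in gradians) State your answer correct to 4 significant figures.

29.46 arcmin = 0.545556 grad and 0.001138 rad = 0.0724473 grad.
0.545556 − 0.0724473 ≈ 0.4731 grad.

0.4731 grad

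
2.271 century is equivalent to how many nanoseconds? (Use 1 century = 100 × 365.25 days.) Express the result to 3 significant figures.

1 century = 3.15576e+18 ns.
Thus 2.271 × 3.15576e+18 ≈ 7.17e+18 ns.

7.17e+18 ns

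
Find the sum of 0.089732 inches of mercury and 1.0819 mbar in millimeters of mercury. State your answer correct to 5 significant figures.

0.089732 inHg = 2.27919 mmHg and 1.0819 mbar = 0.811492 mmHg.
2.27919 + 0.811492 ≈ 3.0907 mmHg.

3.0907 mmHg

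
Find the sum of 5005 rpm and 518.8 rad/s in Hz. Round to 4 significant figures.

5005 rpm = 83.4167 Hz and 518.8 rad/s = 82.5696 Hz.
83.4167 + 82.5696 ≈ 166.0 Hz.

166.0 hertz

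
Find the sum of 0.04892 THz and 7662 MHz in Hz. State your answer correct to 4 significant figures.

0.04892 THz = 4.89200 × 10^10 Hz and 7662 MHz = 7.66200 × 10^9 Hz.
4.89200 × 10^10 + 7.66200 × 10^9 ≈ 5.658 × 10^10 Hz.

5.658 × 10^10 Hz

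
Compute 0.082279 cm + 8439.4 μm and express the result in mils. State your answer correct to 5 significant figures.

364.65 mil

0.082279 cm = 32.3933 mil and 8439.4 μm = 332.260 mil.
32.3933 + 332.260 ≈ 364.65 mil.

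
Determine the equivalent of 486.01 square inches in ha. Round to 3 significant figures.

1 square inch = 6.45160e-8 ha.
So 486.01 × 6.45160e-8 ≈ 3.14e-5 ha.

3.14e-5 hectares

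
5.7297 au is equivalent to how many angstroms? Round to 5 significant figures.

1 au = 1.49598 × 10^21 Å.
5.7297 × 1.49598 × 10^21 ≈ 8.5715 × 10^21 Å.

8.5715 × 10^21 angstroms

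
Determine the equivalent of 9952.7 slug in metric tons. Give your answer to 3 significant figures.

145 metric tons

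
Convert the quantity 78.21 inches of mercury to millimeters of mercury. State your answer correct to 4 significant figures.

1 inHg = 25.4000 mmHg.
78.21 × 25.4000 ≈ 1987 mmHg.

1987 mmHg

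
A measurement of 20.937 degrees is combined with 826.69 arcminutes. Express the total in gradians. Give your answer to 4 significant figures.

38.57 grad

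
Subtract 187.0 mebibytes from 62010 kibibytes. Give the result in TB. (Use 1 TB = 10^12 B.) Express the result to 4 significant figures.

-0.0001326 TB

62010 KiB = 6.34982 × 10^-5 TB and 187.0 MiB = 0.000196084 TB.
6.34982 × 10^-5 − 0.000196084 ≈ -0.0001326 TB.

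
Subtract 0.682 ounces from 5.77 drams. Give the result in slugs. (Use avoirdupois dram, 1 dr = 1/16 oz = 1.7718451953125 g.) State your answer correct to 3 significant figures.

5.77 dr = 0.000700535 slug and 0.682 oz = 0.00132483 slug.
0.000700535 − 0.00132483 ≈ -0.000624 slug.

-0.000624 slugs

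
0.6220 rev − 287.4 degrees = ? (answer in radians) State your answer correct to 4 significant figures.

0.6220 rev = 3.90814 rad and 287.4 ° = 5.01608 rad.
3.90814 − 5.01608 ≈ -1.108 rad.

-1.108 rad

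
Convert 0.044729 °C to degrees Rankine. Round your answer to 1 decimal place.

491.8 °R

°R = (°C + 273.15) × 9/5.
Applying the formula gives 491.8 °R.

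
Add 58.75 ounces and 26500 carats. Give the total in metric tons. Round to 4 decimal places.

0.0070 t

58.75 oz = 0.00166553 t and 26500 ct = 0.00530000 t.
0.00166553 + 0.00530000 ≈ 0.0070 t.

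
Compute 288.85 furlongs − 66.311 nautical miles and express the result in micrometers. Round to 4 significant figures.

-6.470 × 10^10 micrometers

288.85 furlong = 5.81074 × 10^10 μm and 66.311 nmi = 1.22808 × 10^11 μm.
5.81074 × 10^10 − 1.22808 × 10^11 ≈ -6.470 × 10^10 μm.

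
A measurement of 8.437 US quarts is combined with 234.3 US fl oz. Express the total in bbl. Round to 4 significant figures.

0.09380 bbl

8.437 US qt = 0.0502202 bbl and 234.3 US fl oz = 0.0435826 bbl.
0.0502202 + 0.0435826 ≈ 0.09380 bbl.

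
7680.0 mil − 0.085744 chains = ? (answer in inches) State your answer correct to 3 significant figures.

-60.2 in

7680.0 mil = 7.68000 in and 0.085744 chain = 67.9092 in.
7.68000 − 67.9092 ≈ -60.2 in.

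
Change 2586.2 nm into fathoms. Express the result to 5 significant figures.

1.4142e-6 fathom

1 nanometer = 5.46807e-10 fathoms.
So 2586.2 × 5.46807e-10 ≈ 1.4142e-6 fathom.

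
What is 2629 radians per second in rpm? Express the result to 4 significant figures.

25110 rpm

1 radian per second = 9.54930 rpm.
So 2629 × 9.54930 ≈ 25110 rpm.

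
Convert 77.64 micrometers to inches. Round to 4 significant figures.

0.003057 in

1 μm = 3.93701e-5 in.
Thus 77.64 × 3.93701e-5 ≈ 0.003057 in.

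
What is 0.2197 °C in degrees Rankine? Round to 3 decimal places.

492.065 degrees Rankine

°R = (°C + 273.15) × 9/5.
Applying the formula gives 492.065 °R.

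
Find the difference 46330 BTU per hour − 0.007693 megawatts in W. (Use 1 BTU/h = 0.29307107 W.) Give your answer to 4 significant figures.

5885 W

46330 BTU/h = 13578.0 W and 0.007693 MW = 7693.00 W.
13578.0 − 7693.00 ≈ 5885 W.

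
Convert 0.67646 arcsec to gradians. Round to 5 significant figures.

1 arcsecond = 0.000308642 grad.
Then 0.67646 × 0.000308642 ≈ 0.00020878 grad.

0.00020878 gradians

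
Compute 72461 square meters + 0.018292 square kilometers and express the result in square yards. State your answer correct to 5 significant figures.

72461 m² = 86662.6 yd² and 0.018292 km² = 21877.0 yd².
86662.6 + 21877.0 ≈ 108540 yd².

108540 square yards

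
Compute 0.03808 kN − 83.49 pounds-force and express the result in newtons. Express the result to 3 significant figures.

-333 N

0.03808 kN = 38.0800 N and 83.49 lbf = 371.382 N.
38.0800 − 371.382 ≈ -333 N.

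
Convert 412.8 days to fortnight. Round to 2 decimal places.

1 day = 0.0714286 fortnights.
Then 412.8 × 0.0714286 ≈ 29.49 fortnight.

29.49 fortnight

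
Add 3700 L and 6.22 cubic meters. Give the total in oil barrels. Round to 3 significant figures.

3700 L = 23.2723 bbl and 6.22 m³ = 39.1226 bbl.
23.2723 + 39.1226 ≈ 62.4 bbl.

62.4 oil barrels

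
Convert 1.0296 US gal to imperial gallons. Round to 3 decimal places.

0.857 imperial gallons

1 US gallon = 0.832674 imperial gallons.
So 1.0296 × 0.832674 ≈ 0.857 imp gal.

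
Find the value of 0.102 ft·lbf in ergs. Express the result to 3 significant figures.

1.38e+6 erg

1 foot-pound = 1.35582e+7 erg.
Then 0.102 × 1.35582e+7 ≈ 1.38e+6 erg.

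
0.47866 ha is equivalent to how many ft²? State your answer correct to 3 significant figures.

1 ha = 107639 ft².
So 0.47866 × 107639 ≈ 51500 ft².

51500 square feet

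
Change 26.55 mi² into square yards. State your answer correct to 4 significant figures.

8.224 × 10^7 yd²

1 mi² = 3.09760 × 10^6 square yards.
26.55 × 3.09760 × 10^6 ≈ 8.224 × 10^7 yd².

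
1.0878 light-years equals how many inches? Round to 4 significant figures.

1 ly = 3.72470e+17 inches.
Thus 1.0878 × 3.72470e+17 ≈ 4.052e+17 in.

4.052e+17 in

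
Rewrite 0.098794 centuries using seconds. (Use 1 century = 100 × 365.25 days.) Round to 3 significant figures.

1 century = 3.15576e+9 seconds.
Then 0.098794 × 3.15576e+9 ≈ 3.12e+8 s.

3.12e+8 s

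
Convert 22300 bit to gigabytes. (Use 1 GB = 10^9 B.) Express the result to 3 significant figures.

2.79e-6 GB

1 bit = 1.25000e-10 GB.
22300 × 1.25000e-10 ≈ 2.79e-6 GB.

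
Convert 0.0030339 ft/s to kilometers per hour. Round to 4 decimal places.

1 foot per second = 1.09728 km/h.
So 0.0030339 × 1.09728 ≈ 0.0033 km/h.

0.0033 km/h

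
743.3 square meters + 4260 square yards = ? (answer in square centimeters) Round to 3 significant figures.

743.3 m² = 7.43300 × 10^6 cm² and 4260 yd² = 3.56190 × 10^7 cm².
7.43300 × 10^6 + 3.56190 × 10^7 ≈ 4.31 × 10^7 cm².

4.31 × 10^7 cm²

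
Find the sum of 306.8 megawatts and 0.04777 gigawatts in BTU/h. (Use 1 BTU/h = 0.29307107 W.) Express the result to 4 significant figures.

1.210 × 10^9 BTU per hour

306.8 MW = 1.04685 × 10^9 BTU/h and 0.04777 GW = 1.62998 × 10^8 BTU/h.
1.04685 × 10^9 + 1.62998 × 10^8 ≈ 1.210 × 10^9 BTU/h.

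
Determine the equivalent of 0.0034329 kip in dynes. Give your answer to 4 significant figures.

1 kip = 4.44822 × 10^8 dynes.
So 0.0034329 × 4.44822 × 10^8 ≈ 1.527 × 10^6 dyn.

1.527 × 10^6 dynes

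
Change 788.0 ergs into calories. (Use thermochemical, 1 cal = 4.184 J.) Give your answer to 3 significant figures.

1 erg = 2.39006 × 10^-8 cal.
Thus 788.0 × 2.39006 × 10^-8 ≈ 1.88 × 10^-5 cal.

1.88 × 10^-5 cal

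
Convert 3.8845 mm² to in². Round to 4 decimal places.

0.0060 in²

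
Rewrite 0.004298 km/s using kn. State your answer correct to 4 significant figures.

8.355 kn

1 kilometer per second = 1943.84 knots.
Then 0.004298 × 1943.84 ≈ 8.355 kn.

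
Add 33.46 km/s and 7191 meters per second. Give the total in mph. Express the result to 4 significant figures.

33.46 km/s = 74847.9 mph and 7191 m/s = 16085.8 mph.
74847.9 + 16085.8 ≈ 90930 mph.

90930 mph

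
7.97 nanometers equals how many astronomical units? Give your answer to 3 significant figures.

5.33 × 10^-20 astronomical units

1 nanometer = 6.68459 × 10^-21 au.
So 7.97 × 6.68459 × 10^-21 ≈ 5.33 × 10^-20 au.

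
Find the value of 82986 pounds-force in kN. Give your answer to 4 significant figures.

369.1 kN

1 lbf = 0.00444822 kN.
82986 × 0.00444822 ≈ 369.1 kN.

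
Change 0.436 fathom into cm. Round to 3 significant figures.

79.7 centimeters

1 fathom = 182.880 centimeters.
Thus 0.436 × 182.880 ≈ 79.7 cm.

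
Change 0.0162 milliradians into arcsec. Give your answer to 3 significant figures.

3.34 arcseconds

1 milliradian = 206.265 arcseconds.
So 0.0162 × 206.265 ≈ 3.34 arcsec.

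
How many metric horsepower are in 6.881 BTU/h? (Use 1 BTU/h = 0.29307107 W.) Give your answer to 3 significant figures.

1 BTU/h = 0.000398466 PS.
So 6.881 × 0.000398466 ≈ 0.00274 PS.

0.00274 PS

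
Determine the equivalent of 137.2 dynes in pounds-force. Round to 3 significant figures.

0.000308 pounds-force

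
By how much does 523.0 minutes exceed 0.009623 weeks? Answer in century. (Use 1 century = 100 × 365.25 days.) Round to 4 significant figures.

523.0 min = 9.94372e-6 century and 0.009623 wk = 1.84424e-6 century.
9.94372e-6 − 1.84424e-6 ≈ 8.099e-6 century.

8.099e-6 century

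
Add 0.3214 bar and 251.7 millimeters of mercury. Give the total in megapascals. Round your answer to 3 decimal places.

0.3214 bar = 0.0321400 MPa and 251.7 mmHg = 0.0335572 MPa.
0.0321400 + 0.0335572 ≈ 0.066 MPa.

0.066 megapascals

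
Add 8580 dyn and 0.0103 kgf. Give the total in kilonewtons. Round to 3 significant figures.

0.000187 kilonewtons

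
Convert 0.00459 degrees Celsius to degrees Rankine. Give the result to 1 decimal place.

°R = (°C + 273.15) × 9/5.
Applying the formula gives 491.7 °R.

491.7 degrees Rankine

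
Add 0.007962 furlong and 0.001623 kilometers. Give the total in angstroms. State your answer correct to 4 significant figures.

3.225 × 10^10 angstroms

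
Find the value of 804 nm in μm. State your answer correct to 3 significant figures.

0.804 μm

1 nm = 0.00100000 μm.
So 804 × 0.00100000 ≈ 0.804 μm.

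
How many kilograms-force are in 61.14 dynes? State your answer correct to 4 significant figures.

6.235e-5 kgf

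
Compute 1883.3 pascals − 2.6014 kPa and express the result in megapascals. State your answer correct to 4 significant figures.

1883.3 Pa = 0.00188330 MPa and 2.6014 kPa = 0.00260140 MPa.
0.00188330 − 0.00260140 ≈ -0.0007181 MPa.

-0.0007181 MPa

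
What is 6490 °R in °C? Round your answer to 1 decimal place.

3332.4 °C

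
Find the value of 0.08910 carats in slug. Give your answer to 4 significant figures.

1.221e-6 slug

1 ct = 1.37044e-5 slug.
0.08910 × 1.37044e-5 ≈ 1.221e-6 slug.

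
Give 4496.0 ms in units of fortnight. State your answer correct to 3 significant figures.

3.72 × 10^-6 fortnights

1 millisecond = 8.26720 × 10^-10 fortnights.
Thus 4496.0 × 8.26720 × 10^-10 ≈ 3.72 × 10^-6 fortnight.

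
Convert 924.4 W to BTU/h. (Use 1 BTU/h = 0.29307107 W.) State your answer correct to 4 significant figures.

1 W = 3.41214 BTU/h.
Thus 924.4 × 3.41214 ≈ 3154 BTU/h.

3154 BTU/h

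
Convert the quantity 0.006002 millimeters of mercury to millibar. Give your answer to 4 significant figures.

0.008002 mbar

1 mmHg = 1.33322 mbar.
Thus 0.006002 × 1.33322 ≈ 0.008002 mbar.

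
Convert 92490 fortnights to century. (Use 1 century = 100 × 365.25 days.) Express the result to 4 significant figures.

35.45 centuries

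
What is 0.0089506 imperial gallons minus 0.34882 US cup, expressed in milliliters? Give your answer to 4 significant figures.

-41.84 mL

0.0089506 imp gal = 40.6902 mL and 0.34882 US cup = 82.5267 mL.
40.6902 − 82.5267 ≈ -41.84 mL.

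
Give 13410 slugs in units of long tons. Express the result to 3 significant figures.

193 long ton

1 slug = 0.0143634 long ton.
Then 13410 × 0.0143634 ≈ 193 long ton.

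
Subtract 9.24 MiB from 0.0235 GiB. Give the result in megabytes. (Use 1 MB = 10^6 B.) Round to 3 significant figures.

15.5 MB

0.0235 GiB = 25.2329 MB and 9.24 MiB = 9.68884 MB.
25.2329 − 9.68884 ≈ 15.5 MB.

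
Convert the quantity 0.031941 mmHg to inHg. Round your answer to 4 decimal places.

0.0013 inHg

1 millimeter of mercury = 0.0393701 inHg.
0.031941 × 0.0393701 ≈ 0.0013 inHg.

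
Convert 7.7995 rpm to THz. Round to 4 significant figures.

1.300e-13 THz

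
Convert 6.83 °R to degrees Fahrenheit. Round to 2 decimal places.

-452.84 °F

°R = °F + 459.67.
Applying the formula gives -452.84 °F.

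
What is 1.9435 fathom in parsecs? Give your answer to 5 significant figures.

1.1519 × 10^-16 pc

1 fathom = 5.92674 × 10^-17 parsecs.
1.9435 × 5.92674 × 10^-17 ≈ 1.1519 × 10^-16 pc.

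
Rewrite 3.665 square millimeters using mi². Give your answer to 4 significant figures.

1 mm² = 3.86102e-13 square miles.
So 3.665 × 3.86102e-13 ≈ 1.415e-12 mi².

1.415e-12 mi²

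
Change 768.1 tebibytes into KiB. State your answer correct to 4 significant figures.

1 TiB = 1.07374 × 10^9 kibibytes.
768.1 × 1.07374 × 10^9 ≈ 8.247 × 10^11 KiB.

8.247 × 10^11 kibibytes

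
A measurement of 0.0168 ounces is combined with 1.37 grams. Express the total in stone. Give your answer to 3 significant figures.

0.0168 oz = 7.50000 × 10^-5 st and 1.37 g = 0.000215738 st.
7.50000 × 10^-5 + 0.000215738 ≈ 0.000291 st.

0.000291 stone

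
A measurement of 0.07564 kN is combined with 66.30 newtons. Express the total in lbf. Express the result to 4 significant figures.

31.91 lbf

0.07564 kN = 17.0045 lbf and 66.30 N = 14.9048 lbf.
17.0045 + 14.9048 ≈ 31.91 lbf.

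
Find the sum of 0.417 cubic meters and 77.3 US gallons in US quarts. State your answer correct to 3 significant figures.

0.417 m³ = 440.639 US qt and 77.3 US gal = 309.200 US qt.
440.639 + 309.200 ≈ 750 US qt.

750 US qt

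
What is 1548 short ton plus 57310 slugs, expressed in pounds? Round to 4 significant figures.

4.940 × 10^6 lb

1548 short ton = 3.09600 × 10^6 lb and 57310 slug = 1.84389 × 10^6 lb.
3.09600 × 10^6 + 1.84389 × 10^6 ≈ 4.940 × 10^6 lb.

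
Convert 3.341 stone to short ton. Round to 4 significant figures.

1 stone = 0.00700000 short ton.
3.341 × 0.00700000 ≈ 0.02339 short ton.

0.02339 short tons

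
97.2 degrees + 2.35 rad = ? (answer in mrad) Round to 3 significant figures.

4050 mrad

97.2 ° = 1696.46 mrad and 2.35 rad = 2350.00 mrad.
1696.46 + 2350.00 ≈ 4050 mrad.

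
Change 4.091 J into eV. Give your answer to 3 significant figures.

2.55 × 10^19 electronvolts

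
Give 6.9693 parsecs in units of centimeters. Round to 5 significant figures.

2.1505 × 10^19 cm

1 parsec = 3.08568 × 10^18 centimeters.
6.9693 × 3.08568 × 10^18 ≈ 2.1505 × 10^19 cm.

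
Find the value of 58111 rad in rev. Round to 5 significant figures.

9248.7 rev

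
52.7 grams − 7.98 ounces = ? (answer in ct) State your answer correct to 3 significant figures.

52.7 g = 263.500 ct and 7.98 oz = 1131.15 ct.
263.500 − 1131.15 ≈ -868 ct.

-868 ct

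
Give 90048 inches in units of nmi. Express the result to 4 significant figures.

1.235 nmi

1 inch = 1.37149e-5 nautical miles.
90048 × 1.37149e-5 ≈ 1.235 nmi.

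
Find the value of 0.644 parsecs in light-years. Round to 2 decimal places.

1 pc = 3.26156 ly.
0.644 × 3.26156 ≈ 2.10 ly.

2.10 ly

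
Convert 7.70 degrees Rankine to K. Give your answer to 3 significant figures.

°R = K × 9/5.
Applying the formula gives 4.28 K.

4.28 kelvins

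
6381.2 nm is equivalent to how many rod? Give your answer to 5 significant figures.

1 nm = 1.98839e-10 rod.
Thus 6381.2 × 1.98839e-10 ≈ 1.2688e-6 rod.

1.2688e-6 rods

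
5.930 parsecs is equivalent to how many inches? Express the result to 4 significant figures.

1 pc = 1.21483e+18 in.
5.930 × 1.21483e+18 ≈ 7.204e+18 in.

7.204e+18 inches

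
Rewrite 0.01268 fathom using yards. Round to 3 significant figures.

0.0254 yd

1 fathom = 2.00000 yards.
0.01268 × 2.00000 ≈ 0.0254 yd.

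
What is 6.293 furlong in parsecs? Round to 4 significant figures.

4.103 × 10^-14 pc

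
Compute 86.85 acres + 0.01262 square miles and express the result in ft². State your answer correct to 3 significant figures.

4.14e+6 ft²

86.85 acre = 3.78319e+6 ft² and 0.01262 mi² = 351825 ft².
3.78319e+6 + 351825 ≈ 4.14e+6 ft².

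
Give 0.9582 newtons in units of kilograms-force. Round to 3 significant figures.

1 newton = 0.101972 kgf.
Then 0.9582 × 0.101972 ≈ 0.0977 kgf.

0.0977 kgf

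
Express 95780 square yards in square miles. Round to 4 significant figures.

0.03092 square miles

1 square yard = 3.22831e-7 mi².
Thus 95780 × 3.22831e-7 ≈ 0.03092 mi².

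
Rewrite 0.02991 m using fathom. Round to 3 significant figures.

1 meter = 0.546807 fathom.
Then 0.02991 × 0.546807 ≈ 0.0164 fathom.

0.0164 fathom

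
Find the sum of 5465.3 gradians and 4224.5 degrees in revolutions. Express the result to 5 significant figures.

25.398 revolutions

5465.3 grad = 13.66325 rev and 4224.5 ° = 11.73472 rev.
13.66325 + 11.73472 ≈ 25.398 rev.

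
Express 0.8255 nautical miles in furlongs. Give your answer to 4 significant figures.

7.600 furlongs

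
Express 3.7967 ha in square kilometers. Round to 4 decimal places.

0.0380 km²

1 hectare = 0.0100000 km².
3.7967 × 0.0100000 ≈ 0.0380 km².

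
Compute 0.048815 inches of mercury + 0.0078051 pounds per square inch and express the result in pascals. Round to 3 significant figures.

0.048815 inHg = 165.307 Pa and 0.0078051 psi = 53.8143 Pa.
165.307 + 53.8143 ≈ 219 Pa.

219 Pa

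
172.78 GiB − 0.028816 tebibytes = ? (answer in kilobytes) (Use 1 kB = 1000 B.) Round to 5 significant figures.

1.5384e+8 kB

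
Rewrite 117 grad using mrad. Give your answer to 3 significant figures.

1840 mrad

1 grad = 15.7080 mrad.
So 117 × 15.7080 ≈ 1840 mrad.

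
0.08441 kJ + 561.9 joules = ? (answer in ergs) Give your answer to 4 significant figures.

6.463 × 10^9 erg

0.08441 kJ = 8.44100 × 10^8 erg and 561.9 J = 5.61900 × 10^9 erg.
8.44100 × 10^8 + 5.61900 × 10^9 ≈ 6.463 × 10^9 erg.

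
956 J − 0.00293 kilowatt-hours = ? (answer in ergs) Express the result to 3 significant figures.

956 J = 9.56000 × 10^9 erg and 0.00293 kWh = 1.05480 × 10^11 erg.
9.56000 × 10^9 − 1.05480 × 10^11 ≈ -9.59 × 10^10 erg.

-9.59 × 10^10 ergs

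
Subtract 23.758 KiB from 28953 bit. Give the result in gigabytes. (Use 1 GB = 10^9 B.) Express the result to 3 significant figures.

28953 bit = 3.619125 × 10^-6 GB and 23.758 KiB = 2.432819 × 10^-5 GB.
3.619125 × 10^-6 − 2.432819 × 10^-5 ≈ -2.07 × 10^-5 GB.

-2.07 × 10^-5 GB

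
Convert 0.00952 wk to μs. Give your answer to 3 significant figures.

1 wk = 6.04800 × 10^11 μs.
0.00952 × 6.04800 × 10^11 ≈ 5.76 × 10^9 μs.

5.76 × 10^9 μs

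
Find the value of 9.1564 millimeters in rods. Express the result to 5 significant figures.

0.0018206 rods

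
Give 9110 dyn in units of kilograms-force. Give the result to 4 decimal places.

0.0093 kgf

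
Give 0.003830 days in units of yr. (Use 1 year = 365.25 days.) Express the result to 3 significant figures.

1.05 × 10^-5 years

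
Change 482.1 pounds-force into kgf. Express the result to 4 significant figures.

1 lbf = 0.453592 kilograms-force.
Thus 482.1 × 0.453592 ≈ 218.7 kgf.

218.7 kgf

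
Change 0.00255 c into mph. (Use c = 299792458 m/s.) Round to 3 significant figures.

1.71 × 10^6 mph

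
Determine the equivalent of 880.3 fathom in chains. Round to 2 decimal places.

80.03 chains

1 fathom = 0.0909091 chain.
880.3 × 0.0909091 ≈ 80.03 chain.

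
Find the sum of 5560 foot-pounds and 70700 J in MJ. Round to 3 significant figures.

5560 ft·lbf = 0.00753835 MJ and 70700 J = 0.0707000 MJ.
0.00753835 + 0.0707000 ≈ 0.0782 MJ.

0.0782 megajoules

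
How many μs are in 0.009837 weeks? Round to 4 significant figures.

5.949e+9 microseconds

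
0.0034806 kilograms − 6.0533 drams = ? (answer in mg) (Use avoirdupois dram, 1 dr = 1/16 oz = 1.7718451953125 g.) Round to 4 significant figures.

0.0034806 kg = 3480.60 mg and 6.0533 dr = 10725.5 mg.
3480.60 − 10725.5 ≈ -7245 mg.

-7245 mg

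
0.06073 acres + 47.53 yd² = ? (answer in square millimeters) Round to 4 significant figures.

0.06073 acre = 2.45766e+8 mm² and 47.53 yd² = 3.97411e+7 mm².
2.45766e+8 + 3.97411e+7 ≈ 2.855e+8 mm².

2.855e+8 mm²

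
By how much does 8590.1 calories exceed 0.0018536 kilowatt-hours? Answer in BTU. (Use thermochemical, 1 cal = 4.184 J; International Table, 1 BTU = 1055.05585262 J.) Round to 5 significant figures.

27.741 BTU

8590.1 cal = 34.0655 BTU and 0.0018536 kWh = 6.32475 BTU.
34.0655 − 6.32475 ≈ 27.741 BTU.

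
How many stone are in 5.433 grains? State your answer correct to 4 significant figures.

1 gr = 1.02041 × 10^-5 stone.
So 5.433 × 1.02041 × 10^-5 ≈ 5.544 × 10^-5 st.

5.544 × 10^-5 stone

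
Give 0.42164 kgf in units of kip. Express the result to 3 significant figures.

0.000930 kips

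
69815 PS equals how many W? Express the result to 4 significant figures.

5.135 × 10^7 watts

1 metric horsepower = 735.499 W.
69815 × 735.499 ≈ 5.135 × 10^7 W.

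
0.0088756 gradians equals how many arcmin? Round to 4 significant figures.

0.4793 arcminutes

1 grad = 54.0000 arcmin.
0.0088756 × 54.0000 ≈ 0.4793 arcmin.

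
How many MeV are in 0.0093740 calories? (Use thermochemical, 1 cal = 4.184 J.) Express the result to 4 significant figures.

1 calorie = 2.61145e+13 megaelectronvolts.
Thus 0.0093740 × 2.61145e+13 ≈ 2.448e+11 MeV.

2.448e+11 megaelectronvolts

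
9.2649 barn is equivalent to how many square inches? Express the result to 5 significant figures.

1.4361e-24 in²

1 barn = 1.55000e-25 in².
Then 9.2649 × 1.55000e-25 ≈ 1.4361e-24 in².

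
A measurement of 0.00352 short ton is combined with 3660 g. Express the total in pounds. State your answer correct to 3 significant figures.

15.1 pounds

0.00352 short ton = 7.04000 lb and 3660 g = 8.06892 lb.
7.04000 + 8.06892 ≈ 15.1 lb.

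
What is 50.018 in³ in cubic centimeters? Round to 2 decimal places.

1 in³ = 16.3871 cubic centimeters.
50.018 × 16.3871 ≈ 819.65 cm³.

819.65 cubic centimeters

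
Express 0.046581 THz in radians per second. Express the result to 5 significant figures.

1 THz = 6.28319 × 10^12 radians per second.
So 0.046581 × 6.28319 × 10^12 ≈ 2.9268 × 10^11 rad/s.

2.9268 × 10^11 radians per second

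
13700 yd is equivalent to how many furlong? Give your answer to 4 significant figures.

1 yd = 0.00454545 furlong.
Thus 13700 × 0.00454545 ≈ 62.27 furlong.

62.27 furlong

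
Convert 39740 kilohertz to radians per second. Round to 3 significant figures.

2.50 × 10^8 rad/s

1 kilohertz = 6283.19 rad/s.
Thus 39740 × 6283.19 ≈ 2.50 × 10^8 rad/s.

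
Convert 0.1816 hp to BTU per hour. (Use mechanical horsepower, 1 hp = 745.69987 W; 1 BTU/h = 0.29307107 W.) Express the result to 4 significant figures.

1 horsepower = 2544.43 BTU/h.
So 0.1816 × 2544.43 ≈ 462.1 BTU/h.

462.1 BTU/h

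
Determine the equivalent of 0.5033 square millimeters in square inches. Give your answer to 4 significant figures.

1 mm² = 0.00155000 in².
Thus 0.5033 × 0.00155000 ≈ 0.0007801 in².

0.0007801 in²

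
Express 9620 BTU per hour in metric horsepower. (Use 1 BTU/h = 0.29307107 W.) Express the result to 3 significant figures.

3.83 metric horsepower

1 BTU/h = 0.000398466 metric horsepower.
Then 9620 × 0.000398466 ≈ 3.83 PS.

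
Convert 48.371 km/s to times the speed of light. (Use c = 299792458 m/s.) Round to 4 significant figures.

0.0001613 c

1 km/s = 3.33564 × 10^-6 times the speed of light.
Then 48.371 × 3.33564 × 10^-6 ≈ 0.0001613 c.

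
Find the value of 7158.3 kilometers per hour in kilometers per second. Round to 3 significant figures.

1.99 km/s

1 kilometer per hour = 0.000277778 kilometers per second.
So 7158.3 × 0.000277778 ≈ 1.99 km/s.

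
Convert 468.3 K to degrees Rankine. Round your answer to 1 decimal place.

°R = K × 9/5.
Applying the formula gives 842.9 °R.

842.9 °R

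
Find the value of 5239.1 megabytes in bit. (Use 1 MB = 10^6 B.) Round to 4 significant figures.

1 MB = 8.00000e+6 bits.
So 5239.1 × 8.00000e+6 ≈ 4.191e+10 bit.

4.191e+10 bit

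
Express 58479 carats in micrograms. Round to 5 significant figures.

1.1696 × 10^10 μg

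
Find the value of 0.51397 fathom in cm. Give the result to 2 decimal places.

93.99 centimeters

1 fathom = 182.880 cm.
So 0.51397 × 182.880 ≈ 93.99 cm.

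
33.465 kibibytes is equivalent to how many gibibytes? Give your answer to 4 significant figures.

3.191 × 10^-5 gibibytes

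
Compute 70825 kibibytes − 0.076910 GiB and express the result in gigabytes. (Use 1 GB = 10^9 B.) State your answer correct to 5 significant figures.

-0.010057 gigabytes

70825 KiB = 0.0725248 GB and 0.076910 GiB = 0.0825815 GB.
0.0725248 − 0.0825815 ≈ -0.010057 GB.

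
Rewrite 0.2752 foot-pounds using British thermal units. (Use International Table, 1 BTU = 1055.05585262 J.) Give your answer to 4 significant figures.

0.0003537 BTU

1 foot-pound = 0.00128507 BTU.
Then 0.2752 × 0.00128507 ≈ 0.0003537 BTU.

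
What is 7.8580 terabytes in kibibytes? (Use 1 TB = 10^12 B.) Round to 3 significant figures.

7.67 × 10^9 kibibytes

1 TB = 9.765625 × 10^8 kibibytes.
Then 7.8580 × 9.765625 × 10^8 ≈ 7.67 × 10^9 KiB.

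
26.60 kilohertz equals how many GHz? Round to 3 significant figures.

2.66e-5 gigahertz

1 kHz = 1.00000e-6 gigahertz.
So 26.60 × 1.00000e-6 ≈ 2.66e-5 GHz.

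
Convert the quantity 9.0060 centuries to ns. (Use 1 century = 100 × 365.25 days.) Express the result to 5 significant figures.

2.8421 × 10^19 ns

1 century = 3.15576 × 10^18 nanoseconds.
Then 9.0060 × 3.15576 × 10^18 ≈ 2.8421 × 10^19 ns.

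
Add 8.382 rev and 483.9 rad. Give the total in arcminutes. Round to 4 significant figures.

8.382 rev = 181051 arcmin and 483.9 rad = 1.66353e+6 arcmin.
181051 + 1.66353e+6 ≈ 1.845e+6 arcmin.

1.845e+6 arcmin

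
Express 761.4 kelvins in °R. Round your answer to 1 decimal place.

°R = K × 9/5.
Applying the formula gives 1370.5 °R.

1370.5 °R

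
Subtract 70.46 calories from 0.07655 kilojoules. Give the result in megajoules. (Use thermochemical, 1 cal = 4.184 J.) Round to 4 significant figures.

0.07655 kJ = 7.65500e-5 MJ and 70.46 cal = 0.000294805 MJ.
7.65500e-5 − 0.000294805 ≈ -0.0002183 MJ.

-0.0002183 MJ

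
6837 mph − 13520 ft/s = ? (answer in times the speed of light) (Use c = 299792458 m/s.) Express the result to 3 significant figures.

-3.55 × 10^-6 times the speed of light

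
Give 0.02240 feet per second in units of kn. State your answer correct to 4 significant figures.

0.01327 knots

1 ft/s = 0.592484 kn.
So 0.02240 × 0.592484 ≈ 0.01327 kn.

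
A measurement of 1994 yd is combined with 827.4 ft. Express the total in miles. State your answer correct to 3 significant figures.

1.29 miles

1994 yd = 1.13295 mi and 827.4 ft = 0.156705 mi.
1.13295 + 0.156705 ≈ 1.29 mi.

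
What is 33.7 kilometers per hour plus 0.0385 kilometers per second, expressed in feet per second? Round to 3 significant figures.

33.7 km/h = 30.7123 ft/s and 0.0385 km/s = 126.312 ft/s.
30.7123 + 126.312 ≈ 157 ft/s.

157 feet per second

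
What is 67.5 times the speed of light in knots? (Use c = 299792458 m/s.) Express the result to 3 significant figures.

3.93 × 10^10 knots

1 speed of light = 5.82750 × 10^8 knots.
Thus 67.5 × 5.82750 × 10^8 ≈ 3.93 × 10^10 kn.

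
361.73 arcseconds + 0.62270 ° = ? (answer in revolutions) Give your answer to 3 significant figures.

0.00201 rev

361.73 arcsec = 0.000279113 rev and 0.62270 ° = 0.00172972 rev.
0.000279113 + 0.00172972 ≈ 0.00201 rev.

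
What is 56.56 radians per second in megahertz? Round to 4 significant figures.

1 radian per second = 1.59155e-7 MHz.
Thus 56.56 × 1.59155e-7 ≈ 9.002e-6 MHz.

9.002e-6 megahertz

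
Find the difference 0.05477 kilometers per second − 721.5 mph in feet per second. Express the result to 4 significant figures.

-878.5 feet per second

0.05477 km/s = 179.692 ft/s and 721.5 mph = 1058.20 ft/s.
179.692 − 1058.20 ≈ -878.5 ft/s.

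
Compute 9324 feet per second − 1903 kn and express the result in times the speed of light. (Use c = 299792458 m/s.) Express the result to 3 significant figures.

9324 ft/s = 9.47974e-6 c and 1903 kn = 3.26555e-6 c.
9.47974e-6 − 3.26555e-6 ≈ 6.21e-6 c.

6.21e-6 c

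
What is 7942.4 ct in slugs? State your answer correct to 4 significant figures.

1 carat = 1.37044 × 10^-5 slugs.
Thus 7942.4 × 1.37044 × 10^-5 ≈ 0.1088 slug.

0.1088 slugs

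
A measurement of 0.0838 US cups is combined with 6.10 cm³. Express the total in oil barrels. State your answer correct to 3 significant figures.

0.0838 US cup = 0.000124702 bbl and 6.10 cm³ = 3.83678 × 10^-5 bbl.
0.000124702 + 3.83678 × 10^-5 ≈ 0.000163 bbl.

0.000163 oil barrels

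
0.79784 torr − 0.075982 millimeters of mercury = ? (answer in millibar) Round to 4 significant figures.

0.9624 mbar

0.79784 torr = 1.06370 mbar and 0.075982 mmHg = 0.101301 mbar.
1.06370 − 0.101301 ≈ 0.9624 mbar.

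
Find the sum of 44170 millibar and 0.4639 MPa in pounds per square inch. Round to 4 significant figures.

44170 mbar = 640.632 psi and 0.4639 MPa = 67.2830 psi.
640.632 + 67.2830 ≈ 707.9 psi.

707.9 pounds per square inch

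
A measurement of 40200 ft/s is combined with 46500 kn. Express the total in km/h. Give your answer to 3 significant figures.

40200 ft/s = 44110.7 km/h and 46500 kn = 86118.0 km/h.
44110.7 + 86118.0 ≈ 130000 km/h.

130000 kilometers per hour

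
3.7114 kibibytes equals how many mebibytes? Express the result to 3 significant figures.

1 kibibyte = 0.0009765625 mebibytes.
So 3.7114 × 0.0009765625 ≈ 0.00362 MiB.

0.00362 MiB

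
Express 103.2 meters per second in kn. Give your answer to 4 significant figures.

200.6 knots

1 meter per second = 1.94384 kn.
103.2 × 1.94384 ≈ 200.6 kn.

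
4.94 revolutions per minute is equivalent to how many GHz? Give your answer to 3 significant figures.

8.23e-11 gigahertz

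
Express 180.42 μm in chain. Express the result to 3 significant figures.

1 μm = 4.97097e-8 chain.
180.42 × 4.97097e-8 ≈ 8.97e-6 chain.

8.97e-6 chain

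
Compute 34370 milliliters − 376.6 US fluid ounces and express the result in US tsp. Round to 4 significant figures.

4714 US teaspoons

34370 mL = 6973.13 US tsp and 376.6 US fl oz = 2259.60 US tsp.
6973.13 − 2259.60 ≈ 4714 US tsp.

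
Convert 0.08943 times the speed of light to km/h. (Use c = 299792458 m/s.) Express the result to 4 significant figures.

9.652e+7 km/h

1 speed of light = 1.07925e+9 kilometers per hour.
Then 0.08943 × 1.07925e+9 ≈ 9.652e+7 km/h.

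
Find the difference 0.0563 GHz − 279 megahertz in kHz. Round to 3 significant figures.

-223000 kHz

0.0563 GHz = 56300.0 kHz and 279 MHz = 279000 kHz.
56300.0 − 279000 ≈ -223000 kHz.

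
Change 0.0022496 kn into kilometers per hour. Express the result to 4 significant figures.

0.004166 km/h

1 kn = 1.85200 km/h.
So 0.0022496 × 1.85200 ≈ 0.004166 km/h.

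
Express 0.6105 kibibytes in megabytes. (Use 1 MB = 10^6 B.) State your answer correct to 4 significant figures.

1 KiB = 0.00102400 megabytes.
Thus 0.6105 × 0.00102400 ≈ 0.0006252 MB.

0.0006252 megabytes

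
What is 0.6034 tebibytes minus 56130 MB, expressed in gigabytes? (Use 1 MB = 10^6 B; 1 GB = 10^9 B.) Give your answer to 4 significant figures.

607.3 gigabytes

0.6034 TiB = 663.445 GB and 56130 MB = 56.1300 GB.
663.445 − 56.1300 ≈ 607.3 GB.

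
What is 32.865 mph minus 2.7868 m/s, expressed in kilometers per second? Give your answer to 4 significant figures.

32.865 mph = 0.0146920 km/s and 2.7868 m/s = 0.00278680 km/s.
0.0146920 − 0.00278680 ≈ 0.01191 km/s.

0.01191 km/s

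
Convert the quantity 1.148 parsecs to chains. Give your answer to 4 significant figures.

1.761 × 10^15 chains

1 pc = 1.53388 × 10^15 chains.
So 1.148 × 1.53388 × 10^15 ≈ 1.761 × 10^15 chain.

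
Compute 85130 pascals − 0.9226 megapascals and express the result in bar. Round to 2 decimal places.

-8.37 bar

85130 Pa = 0.851300 bar and 0.9226 MPa = 9.22600 bar.
0.851300 − 9.22600 ≈ -8.37 bar.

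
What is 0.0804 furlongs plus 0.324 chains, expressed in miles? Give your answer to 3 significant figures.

0.0804 furlong = 0.0100500 mi and 0.324 chain = 0.00405000 mi.
0.0100500 + 0.00405000 ≈ 0.0141 mi.

0.0141 mi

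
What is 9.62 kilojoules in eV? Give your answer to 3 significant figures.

1 kJ = 6.24151 × 10^21 eV.
Then 9.62 × 6.24151 × 10^21 ≈ 6.00 × 10^22 eV.

6.00 × 10^22 eV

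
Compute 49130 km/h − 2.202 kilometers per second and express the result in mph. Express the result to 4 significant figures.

25600 miles per hour

49130 km/h = 30528.0 mph and 2.202 km/s = 4925.73 mph.
30528.0 − 4925.73 ≈ 25600 mph.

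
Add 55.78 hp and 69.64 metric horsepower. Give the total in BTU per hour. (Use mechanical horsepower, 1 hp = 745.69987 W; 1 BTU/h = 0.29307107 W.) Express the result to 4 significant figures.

316700 BTU/h

55.78 hp = 141929 BTU/h and 69.64 PS = 174770 BTU/h.
141929 + 174770 ≈ 316700 BTU/h.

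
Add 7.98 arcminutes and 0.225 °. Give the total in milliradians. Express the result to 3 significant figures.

6.25 mrad

7.98 arcmin = 2.32129 mrad and 0.225 ° = 3.92699 mrad.
2.32129 + 3.92699 ≈ 6.25 mrad.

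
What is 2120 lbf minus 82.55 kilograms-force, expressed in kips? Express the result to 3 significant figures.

2120 lbf = 2.12000 kip and 82.55 kgf = 0.181992 kip.
2.12000 − 0.181992 ≈ 1.94 kip.

1.94 kip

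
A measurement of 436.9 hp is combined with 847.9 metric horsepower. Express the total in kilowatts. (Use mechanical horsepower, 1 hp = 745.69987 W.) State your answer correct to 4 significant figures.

436.9 hp = 325.796 kW and 847.9 PS = 623.629 kW.
325.796 + 623.629 ≈ 949.4 kW.

949.4 kW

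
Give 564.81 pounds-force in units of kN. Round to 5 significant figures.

2.5124 kN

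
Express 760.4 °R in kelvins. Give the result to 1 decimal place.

422.4 kelvins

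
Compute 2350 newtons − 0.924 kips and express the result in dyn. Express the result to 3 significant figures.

-1.76e+8 dyn

2350 N = 2.35000e+8 dyn and 0.924 kip = 4.11016e+8 dyn.
2.35000e+8 − 4.11016e+8 ≈ -1.76e+8 dyn.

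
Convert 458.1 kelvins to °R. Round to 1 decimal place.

824.6 degrees Rankine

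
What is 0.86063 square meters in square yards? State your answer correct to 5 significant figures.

1 m² = 1.19599 yd².
Then 0.86063 × 1.19599 ≈ 1.0293 yd².

1.0293 yd²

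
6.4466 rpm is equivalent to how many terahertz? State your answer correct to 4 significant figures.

1 rpm = 1.66667e-14 THz.
So 6.4466 × 1.66667e-14 ≈ 1.074e-13 THz.

1.074e-13 terahertz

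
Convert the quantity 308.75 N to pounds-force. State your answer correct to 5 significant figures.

69.410 lbf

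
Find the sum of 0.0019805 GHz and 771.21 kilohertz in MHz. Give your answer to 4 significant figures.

2.752 MHz

0.0019805 GHz = 1.98050 MHz and 771.21 kHz = 0.771210 MHz.
1.98050 + 0.771210 ≈ 2.752 MHz.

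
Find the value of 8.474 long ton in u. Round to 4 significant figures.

1 long ton = 6.11878 × 10^29 atomic mass units.
So 8.474 × 6.11878 × 10^29 ≈ 5.185 × 10^30 u.

5.185 × 10^30 u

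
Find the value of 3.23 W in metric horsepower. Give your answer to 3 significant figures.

1 watt = 0.00135962 PS.
Thus 3.23 × 0.00135962 ≈ 0.00439 PS.

0.00439 PS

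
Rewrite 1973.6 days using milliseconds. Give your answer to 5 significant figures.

1.7052e+11 ms

1 day = 8.64000e+7 ms.
So 1973.6 × 8.64000e+7 ≈ 1.7052e+11 ms.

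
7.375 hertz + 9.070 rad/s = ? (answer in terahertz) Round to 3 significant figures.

8.82 × 10^-12 THz

7.375 Hz = 7.37500 × 10^-12 THz and 9.070 rad/s = 1.44354 × 10^-12 THz.
7.37500 × 10^-12 + 1.44354 × 10^-12 ≈ 8.82 × 10^-12 THz.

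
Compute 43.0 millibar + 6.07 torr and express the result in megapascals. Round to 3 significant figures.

0.00511 MPa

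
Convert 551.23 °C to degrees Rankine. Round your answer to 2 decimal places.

1483.88 °R

°R = (°C + 273.15) × 9/5.
Applying the formula gives 1483.88 °R.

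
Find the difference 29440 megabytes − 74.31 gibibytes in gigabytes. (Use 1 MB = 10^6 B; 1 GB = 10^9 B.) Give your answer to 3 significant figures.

-50.3 gigabytes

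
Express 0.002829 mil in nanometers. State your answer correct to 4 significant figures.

71.86 nm

1 mil = 25400.0 nm.
Then 0.002829 × 25400.0 ≈ 71.86 nm.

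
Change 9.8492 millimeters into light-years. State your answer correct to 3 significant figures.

1 millimeter = 1.05700e-19 light-years.
Then 9.8492 × 1.05700e-19 ≈ 1.04e-18 ly.

1.04e-18 ly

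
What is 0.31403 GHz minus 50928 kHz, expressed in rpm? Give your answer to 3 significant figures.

1.58 × 10^10 rpm

0.31403 GHz = 1.88418 × 10^10 rpm and 50928 kHz = 3.05568 × 10^9 rpm.
1.88418 × 10^10 − 3.05568 × 10^9 ≈ 1.58 × 10^10 rpm.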